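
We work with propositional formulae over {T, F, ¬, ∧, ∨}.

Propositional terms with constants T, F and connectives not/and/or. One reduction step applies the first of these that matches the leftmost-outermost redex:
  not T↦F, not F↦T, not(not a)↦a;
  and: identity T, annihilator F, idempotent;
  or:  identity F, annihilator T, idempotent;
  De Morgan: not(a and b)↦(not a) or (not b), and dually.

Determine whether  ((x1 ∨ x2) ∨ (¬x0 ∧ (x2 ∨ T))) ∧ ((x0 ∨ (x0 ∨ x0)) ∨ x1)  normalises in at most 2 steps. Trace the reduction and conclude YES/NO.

Answer: NO — after 2 steps the term is ((x1 ∨ x2) ∨ ¬x0) ∧ ((x0 ∨ (x0 ∨ x0)) ∨ x1), not yet normal

Derivation:
  start: ((x1 ∨ x2) ∨ (¬x0 ∧ (x2 ∨ T))) ∧ ((x0 ∨ (x0 ∨ x0)) ∨ x1)
  step 1: ((x1 ∨ x2) ∨ (¬x0 ∧ T)) ∧ ((x0 ∨ (x0 ∨ x0)) ∨ x1)
  step 2: ((x1 ∨ x2) ∨ ¬x0) ∧ ((x0 ∨ (x0 ∨ x0)) ∨ x1)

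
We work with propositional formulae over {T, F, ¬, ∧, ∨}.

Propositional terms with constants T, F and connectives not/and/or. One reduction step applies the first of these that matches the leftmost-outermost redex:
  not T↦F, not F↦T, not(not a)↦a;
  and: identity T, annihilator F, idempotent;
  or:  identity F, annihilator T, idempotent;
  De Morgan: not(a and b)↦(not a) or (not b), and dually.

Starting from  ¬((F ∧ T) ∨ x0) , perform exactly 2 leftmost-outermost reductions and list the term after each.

Answer: after 2 steps: (¬F ∨ ¬T) ∧ ¬x0

Reduction:
  start: ¬((F ∧ T) ∨ x0)
  [1] ¬(F ∧ T) ∧ ¬x0
  [2] (¬F ∨ ¬T) ∧ ¬x0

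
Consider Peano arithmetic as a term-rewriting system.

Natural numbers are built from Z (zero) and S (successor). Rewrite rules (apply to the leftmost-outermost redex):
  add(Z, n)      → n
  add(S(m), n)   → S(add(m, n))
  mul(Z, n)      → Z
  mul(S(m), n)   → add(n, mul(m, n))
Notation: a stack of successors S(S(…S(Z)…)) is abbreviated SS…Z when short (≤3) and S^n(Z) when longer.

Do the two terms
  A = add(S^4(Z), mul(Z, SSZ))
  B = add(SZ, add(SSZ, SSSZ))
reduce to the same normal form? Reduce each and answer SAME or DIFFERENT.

Term A:
  start: add(S^4(Z), mul(Z, SSZ))
  →1  S(add(SSSZ, mul(Z, SSZ)))
  →2  S(S(add(SSZ, mul(Z, SSZ))))
  →3  S(S(S(add(SZ, mul(Z, SSZ)))))
  →4  S(S(S(S(add(Z, mul(Z, SSZ))))))
  →5  S(S(S(S(mul(Z, SSZ)))))
  →6  S^4(Z)

Term B:
  start: add(SZ, add(SSZ, SSSZ))
  →1  S(add(Z, add(SSZ, SSSZ)))
  →2  S(add(SSZ, SSSZ))
  →3  S(S(add(SZ, SSSZ)))
  →4  S(S(S(add(Z, SSSZ))))
  →5  S^6(Z)

Answer: DIFFERENT — A ⇓ S^4(Z), B ⇓ S^6(Z)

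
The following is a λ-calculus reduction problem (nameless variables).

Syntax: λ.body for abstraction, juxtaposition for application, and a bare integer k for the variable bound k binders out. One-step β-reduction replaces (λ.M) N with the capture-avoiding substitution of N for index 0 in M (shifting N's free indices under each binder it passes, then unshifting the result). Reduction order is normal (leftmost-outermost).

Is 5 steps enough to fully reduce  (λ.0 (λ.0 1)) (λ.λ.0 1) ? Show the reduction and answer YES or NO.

Answer: YES — reaches normal form λ.0 (λ.0 (λ.λ.0 1)) in 2 ≤ 5 steps

Derivation:
  start: (λ.0 (λ.0 1)) (λ.λ.0 1)
  [1] (λ.λ.0 1) (λ.0 (λ.λ.0 1))
  [2] λ.0 (λ.0 (λ.λ.0 1))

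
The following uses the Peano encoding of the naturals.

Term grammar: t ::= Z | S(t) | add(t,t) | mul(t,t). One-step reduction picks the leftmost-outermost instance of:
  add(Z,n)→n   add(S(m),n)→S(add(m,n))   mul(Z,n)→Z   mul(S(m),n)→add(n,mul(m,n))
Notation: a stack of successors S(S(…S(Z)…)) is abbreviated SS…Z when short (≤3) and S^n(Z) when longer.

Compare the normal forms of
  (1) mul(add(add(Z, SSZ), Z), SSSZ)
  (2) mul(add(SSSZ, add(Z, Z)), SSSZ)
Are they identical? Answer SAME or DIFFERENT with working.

Term A:
  start: mul(add(add(Z, SSZ), Z), SSSZ)
  →1  mul(add(SSZ, Z), SSSZ)
  →2  mul(S(add(SZ, Z)), SSSZ)
  →3  add(SSSZ, mul(add(SZ, Z), SSSZ))
  →4  S(add(SSZ, mul(add(SZ, Z), SSSZ)))
  →5  S(S(add(SZ, mul(add(SZ, Z), SSSZ))))
  →6  S(S(S(add(Z, mul(add(SZ, Z), SSSZ)))))
  →7  S(S(S(mul(add(SZ, Z), SSSZ))))
  →8  S(S(S(mul(S(add(Z, Z)), SSSZ))))
  →9  S(S(S(add(SSSZ, mul(add(Z, Z), SSSZ)))))
  →10  S(S(S(S(add(SSZ, mul(add(Z, Z), SSSZ))))))
  →11  S(S(S(S(S(add(SZ, mul(add(Z, Z), SSSZ)))))))
  →12  S(S(S(S(S(S(add(Z, mul(add(Z, Z), SSSZ))))))))
  →13  S(S(S(S(S(S(mul(add(Z, Z), SSSZ)))))))
  →14  S(S(S(S(S(S(mul(Z, SSSZ)))))))
  →15  S^6(Z)

Term B:
  start: mul(add(SSSZ, add(Z, Z)), SSSZ)
  →1  mul(S(add(SSZ, add(Z, Z))), SSSZ)
  →2  add(SSSZ, mul(add(SSZ, add(Z, Z)), SSSZ))
  →3  S(add(SSZ, mul(add(SSZ, add(Z, Z)), SSSZ)))
  →4  S(S(add(SZ, mul(add(SSZ, add(Z, Z)), SSSZ))))
  →5  S(S(S(add(Z, mul(add(SSZ, add(Z, Z)), SSSZ)))))
  →6  S(S(S(mul(add(SSZ, add(Z, Z)), SSSZ))))
  →7  S(S(S(mul(S(add(SZ, add(Z, Z))), SSSZ))))
  →8  S(S(S(add(SSSZ, mul(add(SZ, add(Z, Z)), SSSZ)))))
  →9  S(S(S(S(add(SSZ, mul(add(SZ, add(Z, Z)), SSSZ))))))
  →10  S(S(S(S(S(add(SZ, mul(add(SZ, add(Z, Z)), SSSZ)))))))
  →11  S(S(S(S(S(S(add(Z, mul(add(SZ, add(Z, Z)), SSSZ))))))))
  →12  S(S(S(S(S(S(mul(add(SZ, add(Z, Z)), SSSZ)))))))
  →13  S(S(S(S(S(S(mul(S(add(Z, add(Z, Z))), SSSZ)))))))
  →14  S(S(S(S(S(S(add(SSSZ, mul(add(Z, add(Z, Z)), SSSZ))))))))
  →15  S(S(S(S(S(S(S(add(SSZ, mul(add(Z, add(Z, Z)), SSSZ)))))))))
  →16  S(S(S(S(S(S(S(S(add(SZ, mul(add(Z, add(Z, Z)), SSSZ))))))))))
  →17  S(S(S(S(S(S(S(S(S(add(Z, mul(add(Z, add(Z, Z)), SSSZ)))))))))))
  →18  S(S(S(S(S(S(S(S(S(mul(add(Z, add(Z, Z)), SSSZ))))))))))
  →19  S(S(S(S(S(S(S(S(S(mul(add(Z, Z), SSSZ))))))))))
  →20  S(S(S(S(S(S(S(S(S(mul(Z, SSSZ))))))))))
  →21  S^9(Z)

Answer: DIFFERENT — A ⇓ S^6(Z), B ⇓ S^9(Z)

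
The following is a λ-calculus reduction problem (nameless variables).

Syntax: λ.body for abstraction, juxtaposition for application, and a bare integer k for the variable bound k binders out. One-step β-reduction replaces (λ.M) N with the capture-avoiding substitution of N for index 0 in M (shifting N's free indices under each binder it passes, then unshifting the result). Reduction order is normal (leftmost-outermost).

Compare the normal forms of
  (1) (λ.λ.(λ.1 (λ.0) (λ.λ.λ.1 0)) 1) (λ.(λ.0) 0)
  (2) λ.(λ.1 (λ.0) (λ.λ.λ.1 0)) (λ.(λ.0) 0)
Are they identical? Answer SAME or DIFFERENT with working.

Term A:
  start: (λ.λ.(λ.1 (λ.0) (λ.λ.λ.1 0)) 1) (λ.(λ.0) 0)
  →1  λ.(λ.1 (λ.0) (λ.λ.λ.1 0)) (λ.(λ.0) 0)
  →2  λ.0 (λ.0) (λ.λ.λ.1 0)

Term B:
  start: λ.(λ.1 (λ.0) (λ.λ.λ.1 0)) (λ.(λ.0) 0)
  →1  λ.0 (λ.0) (λ.λ.λ.1 0)

Answer: SAME — A ⇓ λ.0 (λ.0) (λ.λ.λ.1 0), B ⇓ λ.0 (λ.0) (λ.λ.λ.1 0)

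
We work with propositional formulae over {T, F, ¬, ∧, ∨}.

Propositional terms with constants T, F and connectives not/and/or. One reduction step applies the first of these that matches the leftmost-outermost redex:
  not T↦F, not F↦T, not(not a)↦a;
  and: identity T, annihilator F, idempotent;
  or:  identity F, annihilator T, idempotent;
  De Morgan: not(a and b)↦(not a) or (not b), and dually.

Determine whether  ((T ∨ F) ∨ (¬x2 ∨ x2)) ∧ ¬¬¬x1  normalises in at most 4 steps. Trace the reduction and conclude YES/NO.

Answer: YES — reaches normal form ¬x1 in 4 ≤ 4 steps

Reduction:
  start: ((T ∨ F) ∨ (¬x2 ∨ x2)) ∧ ¬¬¬x1
  →1  (T ∨ (¬x2 ∨ x2)) ∧ ¬¬¬x1
  →2  T ∧ ¬¬¬x1
  →3  ¬¬¬x1
  →4  ¬x1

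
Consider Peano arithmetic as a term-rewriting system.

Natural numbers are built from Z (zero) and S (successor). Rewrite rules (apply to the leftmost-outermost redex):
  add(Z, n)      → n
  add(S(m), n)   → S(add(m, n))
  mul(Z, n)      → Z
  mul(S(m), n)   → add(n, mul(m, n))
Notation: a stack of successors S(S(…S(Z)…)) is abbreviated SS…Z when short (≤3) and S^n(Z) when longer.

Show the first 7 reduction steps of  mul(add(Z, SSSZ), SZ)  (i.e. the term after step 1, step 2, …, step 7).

  start: mul(add(Z, SSSZ), SZ)
  →1  mul(SSSZ, SZ)
  →2  add(SZ, mul(SSZ, SZ))
  →3  S(add(Z, mul(SSZ, SZ)))
  →4  S(mul(SSZ, SZ))
  →5  S(add(SZ, mul(SZ, SZ)))
  →6  S(S(add(Z, mul(SZ, SZ))))
  →7  S(S(mul(SZ, SZ)))

Answer: after 7 steps: S(S(mul(SZ, SZ)))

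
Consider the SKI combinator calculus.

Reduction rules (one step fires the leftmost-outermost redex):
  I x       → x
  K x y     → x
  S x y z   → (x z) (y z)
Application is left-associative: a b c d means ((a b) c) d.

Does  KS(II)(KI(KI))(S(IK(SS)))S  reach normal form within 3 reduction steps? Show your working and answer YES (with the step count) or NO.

Answer: NO — after 3 steps the term is IS(S(IK(SS))S), not yet normal

Working:
  start: KS(II)(KI(KI))(S(IK(SS)))S
  →1  S(KI(KI))(S(IK(SS)))S
  →2  KI(KI)S(S(IK(SS))S)
  →3  IS(S(IK(SS))S)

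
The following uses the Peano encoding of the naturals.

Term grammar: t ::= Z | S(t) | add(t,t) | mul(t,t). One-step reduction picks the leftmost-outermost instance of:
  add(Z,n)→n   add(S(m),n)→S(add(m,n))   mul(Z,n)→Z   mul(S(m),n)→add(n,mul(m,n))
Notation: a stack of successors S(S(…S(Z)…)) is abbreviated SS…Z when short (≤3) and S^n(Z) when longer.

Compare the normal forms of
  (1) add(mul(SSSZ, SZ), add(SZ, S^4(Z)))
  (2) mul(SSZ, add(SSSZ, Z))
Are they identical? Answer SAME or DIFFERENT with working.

Term A:
  start: add(mul(SSSZ, SZ), add(SZ, S^4(Z)))
  →1  add(add(SZ, mul(SSZ, SZ)), add(SZ, S^4(Z)))
  →2  add(S(add(Z, mul(SSZ, SZ))), add(SZ, S^4(Z)))
  →3  S(add(add(Z, mul(SSZ, SZ)), add(SZ, S^4(Z))))
  →4  S(add(mul(SSZ, SZ), add(SZ, S^4(Z))))
  →5  S(add(add(SZ, mul(SZ, SZ)), add(SZ, S^4(Z))))
  →6  S(add(S(add(Z, mul(SZ, SZ))), add(SZ, S^4(Z))))
  →7  S(S(add(add(Z, mul(SZ, SZ)), add(SZ, S^4(Z)))))
  →8  S(S(add(mul(SZ, SZ), add(SZ, S^4(Z)))))
  →9  S(S(add(add(SZ, mul(Z, SZ)), add(SZ, S^4(Z)))))
  →10  S(S(add(S(add(Z, mul(Z, SZ))), add(SZ, S^4(Z)))))
  →11  S(S(S(add(add(Z, mul(Z, SZ)), add(SZ, S^4(Z))))))
  →12  S(S(S(add(mul(Z, SZ), add(SZ, S^4(Z))))))
  →13  S(S(S(add(Z, add(SZ, S^4(Z))))))
  →14  S(S(S(add(SZ, S^4(Z)))))
  →15  S(S(S(S(add(Z, S^4(Z))))))
  →16  S^8(Z)

Term B:
  start: mul(SSZ, add(SSSZ, Z))
  →1  add(add(SSSZ, Z), mul(SZ, add(SSSZ, Z)))
  →2  add(S(add(SSZ, Z)), mul(SZ, add(SSSZ, Z)))
  →3  S(add(add(SSZ, Z), mul(SZ, add(SSSZ, Z))))
  →4  S(add(S(add(SZ, Z)), mul(SZ, add(SSSZ, Z))))
  →5  S(S(add(add(SZ, Z), mul(SZ, add(SSSZ, Z)))))
  →6  S(S(add(S(add(Z, Z)), mul(SZ, add(SSSZ, Z)))))
  →7  S(S(S(add(add(Z, Z), mul(SZ, add(SSSZ, Z))))))
  →8  S(S(S(add(Z, mul(SZ, add(SSSZ, Z))))))
  →9  S(S(S(mul(SZ, add(SSSZ, Z)))))
  →10  S(S(S(add(add(SSSZ, Z), mul(Z, add(SSSZ, Z))))))
  →11  S(S(S(add(S(add(SSZ, Z)), mul(Z, add(SSSZ, Z))))))
  →12  S(S(S(S(add(add(SSZ, Z), mul(Z, add(SSSZ, Z)))))))
  →13  S(S(S(S(add(S(add(SZ, Z)), mul(Z, add(SSSZ, Z)))))))
  →14  S(S(S(S(S(add(add(SZ, Z), mul(Z, add(SSSZ, Z))))))))
  →15  S(S(S(S(S(add(S(add(Z, Z)), mul(Z, add(SSSZ, Z))))))))
  →16  S(S(S(S(S(S(add(add(Z, Z), mul(Z, add(SSSZ, Z)))))))))
  →17  S(S(S(S(S(S(add(Z, mul(Z, add(SSSZ, Z)))))))))
  →18  S(S(S(S(S(S(mul(Z, add(SSSZ, Z))))))))
  →19  S^6(Z)

Answer: DIFFERENT — A ⇓ S^8(Z), B ⇓ S^6(Z)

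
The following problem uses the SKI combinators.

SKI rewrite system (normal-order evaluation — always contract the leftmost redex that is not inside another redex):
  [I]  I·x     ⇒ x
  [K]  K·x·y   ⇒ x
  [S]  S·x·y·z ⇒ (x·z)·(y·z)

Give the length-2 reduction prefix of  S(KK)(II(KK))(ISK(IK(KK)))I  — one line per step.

Answer: after 2 steps: K(II(KK)(ISK(IK(KK))))I

Derivation:
  start: S(KK)(II(KK))(ISK(IK(KK)))I
  →1  KK(ISK(IK(KK)))(II(KK)(ISK(IK(KK))))I
  →2  K(II(KK)(ISK(IK(KK))))I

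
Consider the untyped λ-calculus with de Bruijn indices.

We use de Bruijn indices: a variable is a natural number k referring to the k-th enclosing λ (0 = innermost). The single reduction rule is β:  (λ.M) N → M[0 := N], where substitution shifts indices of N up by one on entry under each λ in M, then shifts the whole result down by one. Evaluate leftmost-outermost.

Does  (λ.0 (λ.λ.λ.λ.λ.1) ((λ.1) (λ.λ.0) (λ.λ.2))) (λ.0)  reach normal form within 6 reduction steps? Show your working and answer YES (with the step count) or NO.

  start: (λ.0 (λ.λ.λ.λ.λ.1) ((λ.1) (λ.λ.0) (λ.λ.2))) (λ.0)
  →1  (λ.0) (λ.λ.λ.λ.λ.1) ((λ.λ.0) (λ.λ.0) (λ.λ.λ.0))
  →2  (λ.λ.λ.λ.λ.1) ((λ.λ.0) (λ.λ.0) (λ.λ.λ.0))
  →3  λ.λ.λ.λ.1

Answer: YES — reaches normal form λ.λ.λ.λ.1 in 3 ≤ 6 steps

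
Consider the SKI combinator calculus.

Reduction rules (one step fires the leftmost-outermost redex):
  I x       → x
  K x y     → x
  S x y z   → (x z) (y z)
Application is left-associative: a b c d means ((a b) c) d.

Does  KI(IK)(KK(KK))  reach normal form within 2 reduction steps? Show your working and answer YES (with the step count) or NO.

Answer: NO — after 2 steps the term is KK(KK), not yet normal

Working:
  start: KI(IK)(KK(KK))
  [1] I(KK(KK))
  [2] KK(KK)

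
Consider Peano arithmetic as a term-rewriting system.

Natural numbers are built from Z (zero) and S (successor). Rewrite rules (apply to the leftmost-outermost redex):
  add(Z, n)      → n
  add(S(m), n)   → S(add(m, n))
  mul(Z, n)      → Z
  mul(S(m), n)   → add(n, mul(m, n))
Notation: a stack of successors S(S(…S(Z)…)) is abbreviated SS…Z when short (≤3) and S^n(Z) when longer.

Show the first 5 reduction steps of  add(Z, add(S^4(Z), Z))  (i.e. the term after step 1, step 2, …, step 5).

  start: add(Z, add(S^4(Z), Z))
  step 1: add(S^4(Z), Z)
  step 2: S(add(SSSZ, Z))
  step 3: S(S(add(SSZ, Z)))
  step 4: S(S(S(add(SZ, Z))))
  step 5: S(S(S(S(add(Z, Z)))))

Answer: after 5 steps: S(S(S(S(add(Z, Z)))))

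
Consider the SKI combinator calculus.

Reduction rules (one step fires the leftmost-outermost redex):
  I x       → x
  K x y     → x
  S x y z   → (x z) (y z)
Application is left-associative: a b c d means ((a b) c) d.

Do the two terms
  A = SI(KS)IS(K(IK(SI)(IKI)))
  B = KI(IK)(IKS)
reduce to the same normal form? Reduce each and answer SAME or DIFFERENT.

Term A:
  start: SI(KS)IS(K(IK(SI)(IKI)))
  →1  II(KSI)S(K(IK(SI)(IKI)))
  →2  I(KSI)S(K(IK(SI)(IKI)))
  →3  KSIS(K(IK(SI)(IKI)))
  →4  SS(K(IK(SI)(IKI)))
  →5  SS(K(K(SI)(IKI)))
  →6  SS(K(SI))

Term B:
  start: KI(IK)(IKS)
  →1  I(IKS)
  →2  IKS
  →3  KS

Answer: DIFFERENT — A ⇓ SS(K(SI)), B ⇓ KS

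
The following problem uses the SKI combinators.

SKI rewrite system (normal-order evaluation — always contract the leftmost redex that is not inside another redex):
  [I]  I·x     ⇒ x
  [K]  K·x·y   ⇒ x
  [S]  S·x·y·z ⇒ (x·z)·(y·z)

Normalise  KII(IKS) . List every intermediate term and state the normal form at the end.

  start: KII(IKS)
  step 1: I(IKS)
  step 2: IKS
  step 3: KS

Answer: normal form = KS  (in 3 steps)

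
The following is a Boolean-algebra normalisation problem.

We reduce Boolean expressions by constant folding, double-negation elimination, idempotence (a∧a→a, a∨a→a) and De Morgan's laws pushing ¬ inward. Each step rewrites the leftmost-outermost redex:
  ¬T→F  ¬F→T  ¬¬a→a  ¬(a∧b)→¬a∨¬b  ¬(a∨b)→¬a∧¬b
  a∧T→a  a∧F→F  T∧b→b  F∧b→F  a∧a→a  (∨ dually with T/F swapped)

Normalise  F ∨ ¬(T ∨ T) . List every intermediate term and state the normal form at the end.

Answer: normal form = F  (in 4 steps)

Working:
  start: F ∨ ¬(T ∨ T)
  [1] ¬(T ∨ T)
  [2] ¬T ∧ ¬T
  [3] ¬T
  [4] F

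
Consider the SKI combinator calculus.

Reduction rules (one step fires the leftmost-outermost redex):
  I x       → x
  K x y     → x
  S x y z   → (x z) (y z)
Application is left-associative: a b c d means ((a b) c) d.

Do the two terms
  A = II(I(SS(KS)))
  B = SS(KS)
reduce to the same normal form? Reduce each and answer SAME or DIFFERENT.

Answer: SAME — A ⇓ SS(KS), B ⇓ SS(KS)

Derivation:
Term A:
  start: II(I(SS(KS)))
  step 1: I(I(SS(KS)))
  step 2: I(SS(KS))
  step 3: SS(KS)

Term B:
  start: SS(KS)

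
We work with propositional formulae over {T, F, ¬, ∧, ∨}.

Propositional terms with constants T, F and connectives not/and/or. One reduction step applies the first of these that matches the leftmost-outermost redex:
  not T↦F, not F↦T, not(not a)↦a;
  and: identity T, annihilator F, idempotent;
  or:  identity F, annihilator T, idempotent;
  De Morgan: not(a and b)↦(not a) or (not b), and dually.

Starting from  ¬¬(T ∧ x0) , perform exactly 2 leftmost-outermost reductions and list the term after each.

Answer: after 2 steps: x0

Derivation:
  start: ¬¬(T ∧ x0)
  →1  T ∧ x0
  →2  x0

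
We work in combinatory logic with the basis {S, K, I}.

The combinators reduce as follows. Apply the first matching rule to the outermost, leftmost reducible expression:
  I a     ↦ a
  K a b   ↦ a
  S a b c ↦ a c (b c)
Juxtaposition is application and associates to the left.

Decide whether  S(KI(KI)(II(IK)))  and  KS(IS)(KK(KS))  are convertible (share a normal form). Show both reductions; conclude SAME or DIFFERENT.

Answer: SAME — A ⇓ SK, B ⇓ SK

Derivation:
Term A:
  start: S(KI(KI)(II(IK)))
  →1  S(I(II(IK)))
  →2  S(II(IK))
  →3  S(I(IK))
  →4  S(IK)
  →5  SK

Term B:
  start: KS(IS)(KK(KS))
  →1  S(KK(KS))
  →2  SK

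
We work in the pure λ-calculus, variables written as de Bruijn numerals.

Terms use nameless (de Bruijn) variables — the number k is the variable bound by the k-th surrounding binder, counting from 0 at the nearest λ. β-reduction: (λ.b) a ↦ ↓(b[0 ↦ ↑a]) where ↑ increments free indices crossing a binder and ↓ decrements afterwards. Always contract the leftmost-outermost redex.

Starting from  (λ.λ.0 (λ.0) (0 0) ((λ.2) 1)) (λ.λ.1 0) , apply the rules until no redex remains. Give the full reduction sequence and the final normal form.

  start: (λ.λ.0 (λ.0) (0 0) ((λ.2) 1)) (λ.λ.1 0)
  [1] λ.0 (λ.0) (0 0) ((λ.λ.λ.1 0) (λ.λ.1 0))
  [2] λ.0 (λ.0) (0 0) (λ.λ.1 0)

Answer: normal form = λ.0 (λ.0) (0 0) (λ.λ.1 0)  (in 2 steps)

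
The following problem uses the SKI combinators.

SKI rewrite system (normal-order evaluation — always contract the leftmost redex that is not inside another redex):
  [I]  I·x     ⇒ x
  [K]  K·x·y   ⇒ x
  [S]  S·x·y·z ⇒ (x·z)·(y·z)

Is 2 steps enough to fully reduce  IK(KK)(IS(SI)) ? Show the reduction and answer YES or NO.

Answer: YES — reaches normal form KK in 2 ≤ 2 steps

Working:
  start: IK(KK)(IS(SI))
  →1  K(KK)(IS(SI))
  →2  KK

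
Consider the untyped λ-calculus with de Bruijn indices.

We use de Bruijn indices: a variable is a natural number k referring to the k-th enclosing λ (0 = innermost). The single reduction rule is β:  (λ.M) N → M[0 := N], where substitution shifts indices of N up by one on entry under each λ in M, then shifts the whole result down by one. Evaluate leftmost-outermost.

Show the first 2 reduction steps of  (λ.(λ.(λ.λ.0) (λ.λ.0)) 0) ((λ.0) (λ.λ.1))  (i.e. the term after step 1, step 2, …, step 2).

  start: (λ.(λ.(λ.λ.0) (λ.λ.0)) 0) ((λ.0) (λ.λ.1))
  [1] (λ.(λ.λ.0) (λ.λ.0)) ((λ.0) (λ.λ.1))
  [2] (λ.λ.0) (λ.λ.0)

Answer: after 2 steps: (λ.λ.0) (λ.λ.0)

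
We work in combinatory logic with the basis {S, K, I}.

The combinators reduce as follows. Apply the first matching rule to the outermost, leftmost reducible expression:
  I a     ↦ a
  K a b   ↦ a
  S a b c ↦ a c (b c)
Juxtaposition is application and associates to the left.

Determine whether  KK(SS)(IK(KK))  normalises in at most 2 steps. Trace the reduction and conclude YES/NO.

  start: KK(SS)(IK(KK))
  →1  K(IK(KK))
  →2  K(K(KK))

Answer: YES — reaches normal form K(K(KK)) in 2 ≤ 2 steps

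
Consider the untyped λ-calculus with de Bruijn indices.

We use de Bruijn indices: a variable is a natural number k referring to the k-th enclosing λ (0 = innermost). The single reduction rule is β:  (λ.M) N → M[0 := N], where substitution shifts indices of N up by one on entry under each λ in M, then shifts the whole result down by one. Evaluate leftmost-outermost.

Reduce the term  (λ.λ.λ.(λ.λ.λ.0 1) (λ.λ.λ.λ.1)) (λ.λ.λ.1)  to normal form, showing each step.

  start: (λ.λ.λ.(λ.λ.λ.0 1) (λ.λ.λ.λ.1)) (λ.λ.λ.1)
  step 1: λ.λ.(λ.λ.λ.0 1) (λ.λ.λ.λ.1)
  step 2: λ.λ.λ.λ.0 1

Answer: normal form = λ.λ.λ.λ.0 1  (in 2 steps)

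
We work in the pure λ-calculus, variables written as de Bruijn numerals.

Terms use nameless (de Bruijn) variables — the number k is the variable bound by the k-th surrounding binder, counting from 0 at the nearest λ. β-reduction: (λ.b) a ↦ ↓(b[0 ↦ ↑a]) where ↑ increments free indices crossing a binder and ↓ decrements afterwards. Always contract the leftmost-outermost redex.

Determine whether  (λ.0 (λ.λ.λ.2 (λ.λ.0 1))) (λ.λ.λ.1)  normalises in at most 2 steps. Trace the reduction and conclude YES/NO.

Answer: YES — reaches normal form λ.λ.1 in 2 ≤ 2 steps

Reduction:
  start: (λ.0 (λ.λ.λ.2 (λ.λ.0 1))) (λ.λ.λ.1)
  step 1: (λ.λ.λ.1) (λ.λ.λ.2 (λ.λ.0 1))
  step 2: λ.λ.1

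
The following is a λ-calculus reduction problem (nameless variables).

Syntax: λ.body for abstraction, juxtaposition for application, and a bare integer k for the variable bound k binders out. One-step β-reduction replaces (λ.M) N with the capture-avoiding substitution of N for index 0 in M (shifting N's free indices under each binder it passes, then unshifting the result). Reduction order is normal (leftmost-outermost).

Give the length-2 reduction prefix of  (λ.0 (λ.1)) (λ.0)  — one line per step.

Answer: after 2 steps: λ.λ.0

Working:
  start: (λ.0 (λ.1)) (λ.0)
  →1  (λ.0) (λ.λ.0)
  →2  λ.λ.0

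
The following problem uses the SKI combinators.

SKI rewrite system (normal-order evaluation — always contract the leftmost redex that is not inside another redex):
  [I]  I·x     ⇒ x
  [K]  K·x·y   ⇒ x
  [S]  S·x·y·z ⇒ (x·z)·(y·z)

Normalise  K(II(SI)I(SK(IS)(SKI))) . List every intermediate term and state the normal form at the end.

  start: K(II(SI)I(SK(IS)(SKI)))
  step 1: K(I(SI)I(SK(IS)(SKI)))
  step 2: K(SII(SK(IS)(SKI)))
  step 3: K(I(SK(IS)(SKI))(I(SK(IS)(SKI))))
  step 4: K(SK(IS)(SKI)(I(SK(IS)(SKI))))
  step 5: K(K(SKI)(IS(SKI))(I(SK(IS)(SKI))))
  step 6: K(SKI(I(SK(IS)(SKI))))
  step 7: K(K(I(SK(IS)(SKI)))(I(I(SK(IS)(SKI)))))
  step 8: K(I(SK(IS)(SKI)))
  step 9: K(SK(IS)(SKI))
  step 10: K(K(SKI)(IS(SKI)))
  step 11: K(SKI)

Answer: normal form = K(SKI)  (in 11 steps)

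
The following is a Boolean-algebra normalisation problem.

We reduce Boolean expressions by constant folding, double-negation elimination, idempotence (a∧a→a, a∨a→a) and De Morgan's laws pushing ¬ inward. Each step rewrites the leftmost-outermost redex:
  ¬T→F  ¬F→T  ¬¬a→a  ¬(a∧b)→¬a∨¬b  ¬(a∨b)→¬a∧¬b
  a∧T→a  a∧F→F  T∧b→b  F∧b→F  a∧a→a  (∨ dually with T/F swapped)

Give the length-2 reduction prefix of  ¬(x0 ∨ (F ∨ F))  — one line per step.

  start: ¬(x0 ∨ (F ∨ F))
  [1] ¬x0 ∧ ¬(F ∨ F)
  [2] ¬x0 ∧ (¬F ∧ ¬F)

Answer: after 2 steps: ¬x0 ∧ (¬F ∧ ¬F)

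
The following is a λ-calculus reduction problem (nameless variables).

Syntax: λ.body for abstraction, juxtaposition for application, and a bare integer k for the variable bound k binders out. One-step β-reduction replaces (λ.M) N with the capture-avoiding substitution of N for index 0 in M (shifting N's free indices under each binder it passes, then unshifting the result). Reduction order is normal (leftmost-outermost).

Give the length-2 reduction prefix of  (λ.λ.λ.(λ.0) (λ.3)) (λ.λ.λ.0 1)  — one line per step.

  start: (λ.λ.λ.(λ.0) (λ.3)) (λ.λ.λ.0 1)
  →1  λ.λ.(λ.0) (λ.λ.λ.λ.0 1)
  →2  λ.λ.λ.λ.λ.λ.0 1

Answer: after 2 steps: λ.λ.λ.λ.λ.λ.0 1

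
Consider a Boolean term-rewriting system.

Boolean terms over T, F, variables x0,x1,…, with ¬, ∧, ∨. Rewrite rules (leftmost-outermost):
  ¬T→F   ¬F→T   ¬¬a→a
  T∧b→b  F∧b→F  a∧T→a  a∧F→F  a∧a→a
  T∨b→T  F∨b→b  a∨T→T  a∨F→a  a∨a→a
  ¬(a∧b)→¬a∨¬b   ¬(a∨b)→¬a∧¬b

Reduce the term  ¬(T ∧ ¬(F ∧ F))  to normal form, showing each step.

Answer: normal form = F  (in 5 steps)

Derivation:
  start: ¬(T ∧ ¬(F ∧ F))
  step 1: ¬T ∨ ¬¬(F ∧ F)
  step 2: F ∨ ¬¬(F ∧ F)
  step 3: ¬¬(F ∧ F)
  step 4: F ∧ F
  step 5: F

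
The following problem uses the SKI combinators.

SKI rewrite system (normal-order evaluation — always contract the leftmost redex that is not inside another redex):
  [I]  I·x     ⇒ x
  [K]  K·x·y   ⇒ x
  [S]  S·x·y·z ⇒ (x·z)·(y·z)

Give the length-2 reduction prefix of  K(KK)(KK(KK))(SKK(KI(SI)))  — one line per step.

Answer: after 2 steps: K

Derivation:
  start: K(KK)(KK(KK))(SKK(KI(SI)))
  step 1: KK(SKK(KI(SI)))
  step 2: K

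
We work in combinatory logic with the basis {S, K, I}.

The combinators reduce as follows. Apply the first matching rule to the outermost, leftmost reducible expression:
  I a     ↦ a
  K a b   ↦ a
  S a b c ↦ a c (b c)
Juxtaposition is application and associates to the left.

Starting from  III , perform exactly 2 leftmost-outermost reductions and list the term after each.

  start: III
  step 1: II
  step 2: I

Answer: after 2 steps: I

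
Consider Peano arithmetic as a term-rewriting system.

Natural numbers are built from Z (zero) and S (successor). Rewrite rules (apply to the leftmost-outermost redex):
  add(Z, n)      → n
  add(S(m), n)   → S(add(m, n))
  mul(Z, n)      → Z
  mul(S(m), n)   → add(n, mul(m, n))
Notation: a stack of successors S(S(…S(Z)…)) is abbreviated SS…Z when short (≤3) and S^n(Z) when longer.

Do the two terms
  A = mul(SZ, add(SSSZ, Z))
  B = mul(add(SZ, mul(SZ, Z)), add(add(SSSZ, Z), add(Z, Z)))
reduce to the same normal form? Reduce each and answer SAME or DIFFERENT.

Answer: SAME — A ⇓ SSSZ, B ⇓ SSSZ

Reduction:
Term A:
  start: mul(SZ, add(SSSZ, Z))
  step 1: add(add(SSSZ, Z), mul(Z, add(SSSZ, Z)))
  step 2: add(S(add(SSZ, Z)), mul(Z, add(SSSZ, Z)))
  step 3: S(add(add(SSZ, Z), mul(Z, add(SSSZ, Z))))
  step 4: S(add(S(add(SZ, Z)), mul(Z, add(SSSZ, Z))))
  step 5: S(S(add(add(SZ, Z), mul(Z, add(SSSZ, Z)))))
  step 6: S(S(add(S(add(Z, Z)), mul(Z, add(SSSZ, Z)))))
  step 7: S(S(S(add(add(Z, Z), mul(Z, add(SSSZ, Z))))))
  step 8: S(S(S(add(Z, mul(Z, add(SSSZ, Z))))))
  step 9: S(S(S(mul(Z, add(SSSZ, Z)))))
  step 10: SSSZ

Term B:
  start: mul(add(SZ, mul(SZ, Z)), add(add(SSSZ, Z), add(Z, Z)))
  step 1: mul(S(add(Z, mul(SZ, Z))), add(add(SSSZ, Z), add(Z, Z)))
  step 2: add(add(add(SSSZ, Z), add(Z, Z)), mul(add(Z, mul(SZ, Z)), add(add(SSSZ, Z), add(Z, Z))))
  step 3: add(add(S(add(SSZ, Z)), add(Z, Z)), mul(add(Z, mul(SZ, Z)), add(add(SSSZ, Z), add(Z, Z))))
  step 4: add(S(add(add(SSZ, Z), add(Z, Z))), mul(add(Z, mul(SZ, Z)), add(add(SSSZ, Z), add(Z, Z))))
  step 5: S(add(add(add(SSZ, Z), add(Z, Z)), mul(add(Z, mul(SZ, Z)), add(add(SSSZ, Z), add(Z, Z)))))
  step 6: S(add(add(S(add(SZ, Z)), add(Z, Z)), mul(add(Z, mul(SZ, Z)), add(add(SSSZ, Z), add(Z, Z)))))
  step 7: S(add(S(add(add(SZ, Z), add(Z, Z))), mul(add(Z, mul(SZ, Z)), add(add(SSSZ, Z), add(Z, Z)))))
  step 8: S(S(add(add(add(SZ, Z), add(Z, Z)), mul(add(Z, mul(SZ, Z)), add(add(SSSZ, Z), add(Z, Z))))))
  step 9: S(S(add(add(S(add(Z, Z)), add(Z, Z)), mul(add(Z, mul(SZ, Z)), add(add(SSSZ, Z), add(Z, Z))))))
  step 10: S(S(add(S(add(add(Z, Z), add(Z, Z))), mul(add(Z, mul(SZ, Z)), add(add(SSSZ, Z), add(Z, Z))))))
  step 11: S(S(S(add(add(add(Z, Z), add(Z, Z)), mul(add(Z, mul(SZ, Z)), add(add(SSSZ, Z), add(Z, Z)))))))
  step 12: S(S(S(add(add(Z, add(Z, Z)), mul(add(Z, mul(SZ, Z)), add(add(SSSZ, Z), add(Z, Z)))))))
  step 13: S(S(S(add(add(Z, Z), mul(add(Z, mul(SZ, Z)), add(add(SSSZ, Z), add(Z, Z)))))))
  step 14: S(S(S(add(Z, mul(add(Z, mul(SZ, Z)), add(add(SSSZ, Z), add(Z, Z)))))))
  step 15: S(S(S(mul(add(Z, mul(SZ, Z)), add(add(SSSZ, Z), add(Z, Z))))))
  step 16: S(S(S(mul(mul(SZ, Z), add(add(SSSZ, Z), add(Z, Z))))))
  step 17: S(S(S(mul(add(Z, mul(Z, Z)), add(add(SSSZ, Z), add(Z, Z))))))
  step 18: S(S(S(mul(mul(Z, Z), add(add(SSSZ, Z), add(Z, Z))))))
  step 19: S(S(S(mul(Z, add(add(SSSZ, Z), add(Z, Z))))))
  step 20: SSSZ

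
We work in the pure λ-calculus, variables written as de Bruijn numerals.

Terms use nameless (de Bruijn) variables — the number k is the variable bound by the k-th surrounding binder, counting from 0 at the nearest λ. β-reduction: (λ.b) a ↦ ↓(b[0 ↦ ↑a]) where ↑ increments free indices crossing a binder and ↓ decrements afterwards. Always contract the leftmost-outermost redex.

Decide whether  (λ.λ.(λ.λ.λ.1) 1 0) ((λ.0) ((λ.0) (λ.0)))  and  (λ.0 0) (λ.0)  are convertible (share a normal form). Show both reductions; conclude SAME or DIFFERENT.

Answer: DIFFERENT — A ⇓ λ.λ.1, B ⇓ λ.0

Reduction:
Term A:
  start: (λ.λ.(λ.λ.λ.1) 1 0) ((λ.0) ((λ.0) (λ.0)))
  step 1: λ.(λ.λ.λ.1) ((λ.0) ((λ.0) (λ.0))) 0
  step 2: λ.(λ.λ.1) 0
  step 3: λ.λ.1

Term B:
  start: (λ.0 0) (λ.0)
  step 1: (λ.0) (λ.0)
  step 2: λ.0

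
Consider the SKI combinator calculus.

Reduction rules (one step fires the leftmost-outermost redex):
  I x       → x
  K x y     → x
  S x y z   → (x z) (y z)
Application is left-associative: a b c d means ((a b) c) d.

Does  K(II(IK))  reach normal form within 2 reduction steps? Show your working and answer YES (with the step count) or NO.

Answer: NO — after 2 steps the term is K(IK), not yet normal

Working:
  start: K(II(IK))
  →1  K(I(IK))
  →2  K(IK)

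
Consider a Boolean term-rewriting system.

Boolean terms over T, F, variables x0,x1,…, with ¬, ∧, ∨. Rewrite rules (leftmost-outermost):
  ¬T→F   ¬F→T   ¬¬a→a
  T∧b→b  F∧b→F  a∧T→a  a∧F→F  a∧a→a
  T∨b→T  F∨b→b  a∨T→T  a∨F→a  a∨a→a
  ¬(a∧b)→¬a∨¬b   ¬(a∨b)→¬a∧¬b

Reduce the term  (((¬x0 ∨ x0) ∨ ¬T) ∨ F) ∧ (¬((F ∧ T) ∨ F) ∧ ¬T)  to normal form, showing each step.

  start: (((¬x0 ∨ x0) ∨ ¬T) ∨ F) ∧ (¬((F ∧ T) ∨ F) ∧ ¬T)
  step 1: ((¬x0 ∨ x0) ∨ ¬T) ∧ (¬((F ∧ T) ∨ F) ∧ ¬T)
  step 2: ((¬x0 ∨ x0) ∨ F) ∧ (¬((F ∧ T) ∨ F) ∧ ¬T)
  step 3: (¬x0 ∨ x0) ∧ (¬((F ∧ T) ∨ F) ∧ ¬T)
  step 4: (¬x0 ∨ x0) ∧ ((¬(F ∧ T) ∧ ¬F) ∧ ¬T)
  step 5: (¬x0 ∨ x0) ∧ (((¬F ∨ ¬T) ∧ ¬F) ∧ ¬T)
  step 6: (¬x0 ∨ x0) ∧ (((T ∨ ¬T) ∧ ¬F) ∧ ¬T)
  step 7: (¬x0 ∨ x0) ∧ ((T ∧ ¬F) ∧ ¬T)
  step 8: (¬x0 ∨ x0) ∧ (¬F ∧ ¬T)
  step 9: (¬x0 ∨ x0) ∧ (T ∧ ¬T)
  step 10: (¬x0 ∨ x0) ∧ ¬T
  step 11: (¬x0 ∨ x0) ∧ F
  step 12: F

Answer: normal form = F  (in 12 steps)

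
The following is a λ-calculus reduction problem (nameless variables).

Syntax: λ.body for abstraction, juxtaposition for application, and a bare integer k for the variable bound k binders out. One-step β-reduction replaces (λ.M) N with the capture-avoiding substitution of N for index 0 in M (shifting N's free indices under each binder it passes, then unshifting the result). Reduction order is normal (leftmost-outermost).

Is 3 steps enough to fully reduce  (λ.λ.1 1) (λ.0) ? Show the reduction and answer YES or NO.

  start: (λ.λ.1 1) (λ.0)
  [1] λ.(λ.0) (λ.0)
  [2] λ.λ.0

Answer: YES — reaches normal form λ.λ.0 in 2 ≤ 3 steps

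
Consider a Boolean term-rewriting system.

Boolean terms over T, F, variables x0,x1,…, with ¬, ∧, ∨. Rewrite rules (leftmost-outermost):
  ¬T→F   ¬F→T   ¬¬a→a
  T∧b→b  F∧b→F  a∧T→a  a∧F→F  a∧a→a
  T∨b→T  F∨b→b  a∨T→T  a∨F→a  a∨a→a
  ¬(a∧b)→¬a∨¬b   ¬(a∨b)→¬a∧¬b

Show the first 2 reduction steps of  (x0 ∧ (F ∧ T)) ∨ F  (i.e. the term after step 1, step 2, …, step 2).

  start: (x0 ∧ (F ∧ T)) ∨ F
  →1  x0 ∧ (F ∧ T)
  →2  x0 ∧ F

Answer: after 2 steps: x0 ∧ F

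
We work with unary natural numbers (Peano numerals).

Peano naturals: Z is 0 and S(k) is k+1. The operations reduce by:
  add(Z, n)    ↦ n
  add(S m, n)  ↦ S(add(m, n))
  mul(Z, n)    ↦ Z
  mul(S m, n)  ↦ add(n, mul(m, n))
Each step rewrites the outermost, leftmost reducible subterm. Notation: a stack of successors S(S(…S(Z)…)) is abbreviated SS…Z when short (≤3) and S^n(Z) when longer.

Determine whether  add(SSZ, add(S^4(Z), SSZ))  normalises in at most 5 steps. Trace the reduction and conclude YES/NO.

Answer: NO — after 5 steps the term is S(S(S(S(add(SSZ, SSZ))))), not yet normal

Working:
  start: add(SSZ, add(S^4(Z), SSZ))
  →1  S(add(SZ, add(S^4(Z), SSZ)))
  →2  S(S(add(Z, add(S^4(Z), SSZ))))
  →3  S(S(add(S^4(Z), SSZ)))
  →4  S(S(S(add(SSSZ, SSZ))))
  →5  S(S(S(S(add(SSZ, SSZ)))))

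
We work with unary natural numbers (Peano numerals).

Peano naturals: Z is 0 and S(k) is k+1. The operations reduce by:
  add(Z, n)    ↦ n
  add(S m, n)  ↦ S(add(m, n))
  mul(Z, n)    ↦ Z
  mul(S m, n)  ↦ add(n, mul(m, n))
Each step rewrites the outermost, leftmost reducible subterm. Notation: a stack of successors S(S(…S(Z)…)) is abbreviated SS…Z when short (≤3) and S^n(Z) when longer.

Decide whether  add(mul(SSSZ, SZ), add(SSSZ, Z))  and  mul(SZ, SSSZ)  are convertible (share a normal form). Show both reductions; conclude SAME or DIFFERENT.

Term A:
  start: add(mul(SSSZ, SZ), add(SSSZ, Z))
  →1  add(add(SZ, mul(SSZ, SZ)), add(SSSZ, Z))
  →2  add(S(add(Z, mul(SSZ, SZ))), add(SSSZ, Z))
  →3  S(add(add(Z, mul(SSZ, SZ)), add(SSSZ, Z)))
  →4  S(add(mul(SSZ, SZ), add(SSSZ, Z)))
  →5  S(add(add(SZ, mul(SZ, SZ)), add(SSSZ, Z)))
  →6  S(add(S(add(Z, mul(SZ, SZ))), add(SSSZ, Z)))
  →7  S(S(add(add(Z, mul(SZ, SZ)), add(SSSZ, Z))))
  →8  S(S(add(mul(SZ, SZ), add(SSSZ, Z))))
  →9  S(S(add(add(SZ, mul(Z, SZ)), add(SSSZ, Z))))
  →10  S(S(add(S(add(Z, mul(Z, SZ))), add(SSSZ, Z))))
  →11  S(S(S(add(add(Z, mul(Z, SZ)), add(SSSZ, Z)))))
  →12  S(S(S(add(mul(Z, SZ), add(SSSZ, Z)))))
  →13  S(S(S(add(Z, add(SSSZ, Z)))))
  →14  S(S(S(add(SSSZ, Z))))
  →15  S(S(S(S(add(SSZ, Z)))))
  →16  S(S(S(S(S(add(SZ, Z))))))
  →17  S(S(S(S(S(S(add(Z, Z)))))))
  →18  S^6(Z)

Term B:
  start: mul(SZ, SSSZ)
  →1  add(SSSZ, mul(Z, SSSZ))
  →2  S(add(SSZ, mul(Z, SSSZ)))
  →3  S(S(add(SZ, mul(Z, SSSZ))))
  →4  S(S(S(add(Z, mul(Z, SSSZ)))))
  →5  S(S(S(mul(Z, SSSZ))))
  →6  SSSZ

Answer: DIFFERENT — A ⇓ S^6(Z), B ⇓ SSSZ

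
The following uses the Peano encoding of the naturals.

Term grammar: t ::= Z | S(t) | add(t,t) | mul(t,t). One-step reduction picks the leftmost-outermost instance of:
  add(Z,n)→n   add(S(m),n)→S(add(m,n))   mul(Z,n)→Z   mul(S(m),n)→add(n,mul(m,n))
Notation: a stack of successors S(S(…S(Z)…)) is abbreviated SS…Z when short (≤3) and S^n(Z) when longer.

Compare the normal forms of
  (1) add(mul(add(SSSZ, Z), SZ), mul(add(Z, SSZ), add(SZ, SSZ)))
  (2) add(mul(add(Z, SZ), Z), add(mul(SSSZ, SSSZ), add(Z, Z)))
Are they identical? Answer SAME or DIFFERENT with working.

Answer: SAME — A ⇓ S^9(Z), B ⇓ S^9(Z)

Derivation:
Term A:
  start: add(mul(add(SSSZ, Z), SZ), mul(add(Z, SSZ), add(SZ, SSZ)))
  step 1: add(mul(S(add(SSZ, Z)), SZ), mul(add(Z, SSZ), add(SZ, SSZ)))
  step 2: add(add(SZ, mul(add(SSZ, Z), SZ)), mul(add(Z, SSZ), add(SZ, SSZ)))
  step 3: add(S(add(Z, mul(add(SSZ, Z), SZ))), mul(add(Z, SSZ), add(SZ, SSZ)))
  step 4: S(add(add(Z, mul(add(SSZ, Z), SZ)), mul(add(Z, SSZ), add(SZ, SSZ))))
  step 5: S(add(mul(add(SSZ, Z), SZ), mul(add(Z, SSZ), add(SZ, SSZ))))
  step 6: S(add(mul(S(add(SZ, Z)), SZ), mul(add(Z, SSZ), add(SZ, SSZ))))
  step 7: S(add(add(SZ, mul(add(SZ, Z), SZ)), mul(add(Z, SSZ), add(SZ, SSZ))))
  step 8: S(add(S(add(Z, mul(add(SZ, Z), SZ))), mul(add(Z, SSZ), add(SZ, SSZ))))
  step 9: S(S(add(add(Z, mul(add(SZ, Z), SZ)), mul(add(Z, SSZ), add(SZ, SSZ)))))
  step 10: S(S(add(mul(add(SZ, Z), SZ), mul(add(Z, SSZ), add(SZ, SSZ)))))
  step 11: S(S(add(mul(S(add(Z, Z)), SZ), mul(add(Z, SSZ), add(SZ, SSZ)))))
  step 12: S(S(add(add(SZ, mul(add(Z, Z), SZ)), mul(add(Z, SSZ), add(SZ, SSZ)))))
  step 13: S(S(add(S(add(Z, mul(add(Z, Z), SZ))), mul(add(Z, SSZ), add(SZ, SSZ)))))
  step 14: S(S(S(add(add(Z, mul(add(Z, Z), SZ)), mul(add(Z, SSZ), add(SZ, SSZ))))))
  step 15: S(S(S(add(mul(add(Z, Z), SZ), mul(add(Z, SSZ), add(SZ, SSZ))))))
  step 16: S(S(S(add(mul(Z, SZ), mul(add(Z, SSZ), add(SZ, SSZ))))))
  step 17: S(S(S(add(Z, mul(add(Z, SSZ), add(SZ, SSZ))))))
  step 18: S(S(S(mul(add(Z, SSZ), add(SZ, SSZ)))))
  step 19: S(S(S(mul(SSZ, add(SZ, SSZ)))))
  step 20: S(S(S(add(add(SZ, SSZ), mul(SZ, add(SZ, SSZ))))))
  step 21: S(S(S(add(S(add(Z, SSZ)), mul(SZ, add(SZ, SSZ))))))
  step 22: S(S(S(S(add(add(Z, SSZ), mul(SZ, add(SZ, SSZ)))))))
  step 23: S(S(S(S(add(SSZ, mul(SZ, add(SZ, SSZ)))))))
  step 24: S(S(S(S(S(add(SZ, mul(SZ, add(SZ, SSZ))))))))
  step 25: S(S(S(S(S(S(add(Z, mul(SZ, add(SZ, SSZ)))))))))
  step 26: S(S(S(S(S(S(mul(SZ, add(SZ, SSZ))))))))
  step 27: S(S(S(S(S(S(add(add(SZ, SSZ), mul(Z, add(SZ, SSZ)))))))))
  step 28: S(S(S(S(S(S(add(S(add(Z, SSZ)), mul(Z, add(SZ, SSZ)))))))))
  step 29: S(S(S(S(S(S(S(add(add(Z, SSZ), mul(Z, add(SZ, SSZ))))))))))
  step 30: S(S(S(S(S(S(S(add(SSZ, mul(Z, add(SZ, SSZ))))))))))
  step 31: S(S(S(S(S(S(S(S(add(SZ, mul(Z, add(SZ, SSZ)))))))))))
  step 32: S(S(S(S(S(S(S(S(S(add(Z, mul(Z, add(SZ, SSZ))))))))))))
  step 33: S(S(S(S(S(S(S(S(S(mul(Z, add(SZ, SSZ)))))))))))
  step 34: S^9(Z)

Term B:
  start: add(mul(add(Z, SZ), Z), add(mul(SSSZ, SSSZ), add(Z, Z)))
  step 1: add(mul(SZ, Z), add(mul(SSSZ, SSSZ), add(Z, Z)))
  step 2: add(add(Z, mul(Z, Z)), add(mul(SSSZ, SSSZ), add(Z, Z)))
  step 3: add(mul(Z, Z), add(mul(SSSZ, SSSZ), add(Z, Z)))
  step 4: add(Z, add(mul(SSSZ, SSSZ), add(Z, Z)))
  step 5: add(mul(SSSZ, SSSZ), add(Z, Z))
  step 6: add(add(SSSZ, mul(SSZ, SSSZ)), add(Z, Z))
  step 7: add(S(add(SSZ, mul(SSZ, SSSZ))), add(Z, Z))
  step 8: S(add(add(SSZ, mul(SSZ, SSSZ)), add(Z, Z)))
  step 9: S(add(S(add(SZ, mul(SSZ, SSSZ))), add(Z, Z)))
  step 10: S(S(add(add(SZ, mul(SSZ, SSSZ)), add(Z, Z))))
  step 11: S(S(add(S(add(Z, mul(SSZ, SSSZ))), add(Z, Z))))
  step 12: S(S(S(add(add(Z, mul(SSZ, SSSZ)), add(Z, Z)))))
  step 13: S(S(S(add(mul(SSZ, SSSZ), add(Z, Z)))))
  step 14: S(S(S(add(add(SSSZ, mul(SZ, SSSZ)), add(Z, Z)))))
  step 15: S(S(S(add(S(add(SSZ, mul(SZ, SSSZ))), add(Z, Z)))))
  step 16: S(S(S(S(add(add(SSZ, mul(SZ, SSSZ)), add(Z, Z))))))
  step 17: S(S(S(S(add(S(add(SZ, mul(SZ, SSSZ))), add(Z, Z))))))
  step 18: S(S(S(S(S(add(add(SZ, mul(SZ, SSSZ)), add(Z, Z)))))))
  step 19: S(S(S(S(S(add(S(add(Z, mul(SZ, SSSZ))), add(Z, Z)))))))
  step 20: S(S(S(S(S(S(add(add(Z, mul(SZ, SSSZ)), add(Z, Z))))))))
  step 21: S(S(S(S(S(S(add(mul(SZ, SSSZ), add(Z, Z))))))))
  step 22: S(S(S(S(S(S(add(add(SSSZ, mul(Z, SSSZ)), add(Z, Z))))))))
  step 23: S(S(S(S(S(S(add(S(add(SSZ, mul(Z, SSSZ))), add(Z, Z))))))))
  step 24: S(S(S(S(S(S(S(add(add(SSZ, mul(Z, SSSZ)), add(Z, Z)))))))))
  step 25: S(S(S(S(S(S(S(add(S(add(SZ, mul(Z, SSSZ))), add(Z, Z)))))))))
  step 26: S(S(S(S(S(S(S(S(add(add(SZ, mul(Z, SSSZ)), add(Z, Z))))))))))
  step 27: S(S(S(S(S(S(S(S(add(S(add(Z, mul(Z, SSSZ))), add(Z, Z))))))))))
  step 28: S(S(S(S(S(S(S(S(S(add(add(Z, mul(Z, SSSZ)), add(Z, Z)))))))))))
  step 29: S(S(S(S(S(S(S(S(S(add(mul(Z, SSSZ), add(Z, Z)))))))))))
  step 30: S(S(S(S(S(S(S(S(S(add(Z, add(Z, Z)))))))))))
  step 31: S(S(S(S(S(S(S(S(S(add(Z, Z))))))))))
  step 32: S^9(Z)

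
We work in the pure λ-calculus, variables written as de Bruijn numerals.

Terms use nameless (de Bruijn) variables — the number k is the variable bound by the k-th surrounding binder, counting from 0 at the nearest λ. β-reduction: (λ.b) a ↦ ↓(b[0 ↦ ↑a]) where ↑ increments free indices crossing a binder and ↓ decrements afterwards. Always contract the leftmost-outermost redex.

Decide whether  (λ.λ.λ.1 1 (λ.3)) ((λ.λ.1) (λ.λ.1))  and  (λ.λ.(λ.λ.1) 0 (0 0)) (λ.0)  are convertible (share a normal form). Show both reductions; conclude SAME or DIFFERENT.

Term A:
  start: (λ.λ.λ.1 1 (λ.3)) ((λ.λ.1) (λ.λ.1))
  →1  λ.λ.1 1 (λ.(λ.λ.1) (λ.λ.1))
  →2  λ.λ.1 1 (λ.λ.λ.λ.1)

Term B:
  start: (λ.λ.(λ.λ.1) 0 (0 0)) (λ.0)
  →1  λ.(λ.λ.1) 0 (0 0)
  →2  λ.(λ.1) (0 0)
  →3  λ.0

Answer: DIFFERENT — A ⇓ λ.λ.1 1 (λ.λ.λ.λ.1), B ⇓ λ.0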